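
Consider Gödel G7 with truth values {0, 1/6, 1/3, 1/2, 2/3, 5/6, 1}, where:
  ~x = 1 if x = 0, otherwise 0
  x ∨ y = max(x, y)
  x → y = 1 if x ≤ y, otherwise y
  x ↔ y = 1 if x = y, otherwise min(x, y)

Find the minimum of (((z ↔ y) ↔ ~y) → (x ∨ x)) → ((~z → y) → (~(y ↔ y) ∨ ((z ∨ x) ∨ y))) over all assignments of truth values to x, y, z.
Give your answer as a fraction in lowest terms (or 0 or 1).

Take x = 0, y = 0, z = 1/6:
z ↔ y = 1/6 ↔ 0 = 0
~y = ~0 = 1
(z ↔ y) ↔ ~y = 0 ↔ 1 = 0
x ∨ x = 0 ∨ 0 = 0
((z ↔ y) ↔ ~y) → (x ∨ x) = 0 → 0 = 1
~z = ~1/6 = 0
~z → y = 0 → 0 = 1
y ↔ y = 0 ↔ 0 = 1
~(y ↔ y) = ~1 = 0
z ∨ x = 1/6 ∨ 0 = 1/6
(z ∨ x) ∨ y = 1/6 ∨ 0 = 1/6
~(y ↔ y) ∨ ((z ∨ x) ∨ y) = 0 ∨ 1/6 = 1/6
(~z → y) → (~(y ↔ y) ∨ ((z ∨ x) ∨ y)) = 1 → 1/6 = 1/6
(((z ↔ y) ↔ ~y) → (x ∨ x)) → ((~z → y) → (~(y ↔ y) ∨ ((z ∨ x) ∨ y))) = 1 → 1/6 = 1/6
No assignment yields a value below 1/6, so this is the minimum.

1/6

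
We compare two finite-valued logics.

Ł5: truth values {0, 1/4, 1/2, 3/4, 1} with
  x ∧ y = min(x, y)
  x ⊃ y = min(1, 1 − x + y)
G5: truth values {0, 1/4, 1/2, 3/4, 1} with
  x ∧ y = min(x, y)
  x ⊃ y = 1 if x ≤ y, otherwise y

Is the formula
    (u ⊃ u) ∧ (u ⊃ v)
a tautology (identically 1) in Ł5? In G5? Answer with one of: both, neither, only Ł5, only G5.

neither

In Ł5: at u = 1/4, v = 0 the value is 3/4 — not a tautology.
In G5: at u = 1/4, v = 0 the value is 0 — not a tautology.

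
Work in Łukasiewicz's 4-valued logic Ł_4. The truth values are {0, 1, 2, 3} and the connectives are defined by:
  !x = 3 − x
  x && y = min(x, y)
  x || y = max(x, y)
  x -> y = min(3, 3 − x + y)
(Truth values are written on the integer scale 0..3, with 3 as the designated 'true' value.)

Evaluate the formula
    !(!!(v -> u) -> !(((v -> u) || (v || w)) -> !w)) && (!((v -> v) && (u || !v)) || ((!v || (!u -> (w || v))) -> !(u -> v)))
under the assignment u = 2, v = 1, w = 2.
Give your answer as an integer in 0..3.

v -> u = 1 -> 2 = 3
!(v -> u) = !3 = 0
!!(v -> u) = !0 = 3
v -> u = 1 -> 2 = 3
v || w = 1 || 2 = 2
(v -> u) || (v || w) = 3 || 2 = 3
!w = !2 = 1
((v -> u) || (v || w)) -> !w = 3 -> 1 = 1
!(((v -> u) || (v || w)) -> !w) = !1 = 2
!!(v -> u) -> !(((v -> u) || (v || w)) -> !w) = 3 -> 2 = 2
!(!!(v -> u) -> !(((v -> u) || (v || w)) -> !w)) = !2 = 1
v -> v = 1 -> 1 = 3
!v = !1 = 2
u || !v = 2 || 2 = 2
(v -> v) && (u || !v) = 3 && 2 = 2
!((v -> v) && (u || !v)) = !2 = 1
!v = !1 = 2
!u = !2 = 1
w || v = 2 || 1 = 2
!u -> (w || v) = 1 -> 2 = 3
!v || (!u -> (w || v)) = 2 || 3 = 3
u -> v = 2 -> 1 = 2
!(u -> v) = !2 = 1
(!v || (!u -> (w || v))) -> !(u -> v) = 3 -> 1 = 1
!((v -> v) && (u || !v)) || ((!v || (!u -> (w || v))) -> !(u -> v)) = 1 || 1 = 1
!(!!(v -> u) -> !(((v -> u) || (v || w)) -> !w)) && (!((v -> v) && (u || !v)) || ((!v || (!u -> (w || v))) -> !(u -> v))) = 1 && 1 = 1

1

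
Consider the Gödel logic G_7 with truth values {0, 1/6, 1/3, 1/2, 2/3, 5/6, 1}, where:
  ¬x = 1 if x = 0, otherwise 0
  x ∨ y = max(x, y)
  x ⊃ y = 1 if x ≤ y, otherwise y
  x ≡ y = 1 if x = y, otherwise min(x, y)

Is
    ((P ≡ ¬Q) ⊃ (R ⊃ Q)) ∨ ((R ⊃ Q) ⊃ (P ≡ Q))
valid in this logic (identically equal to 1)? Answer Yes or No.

Counterexample: take P = 0, Q = 1/6, R = 1/3.
¬Q = ¬1/6 = 0
P ≡ ¬Q = 0 ≡ 0 = 1
R ⊃ Q = 1/3 ⊃ 1/6 = 1/6
(P ≡ ¬Q) ⊃ (R ⊃ Q) = 1 ⊃ 1/6 = 1/6
R ⊃ Q = 1/3 ⊃ 1/6 = 1/6
P ≡ Q = 0 ≡ 1/6 = 0
(R ⊃ Q) ⊃ (P ≡ Q) = 1/6 ⊃ 0 = 0
((P ≡ ¬Q) ⊃ (R ⊃ Q)) ∨ ((R ⊃ Q) ⊃ (P ≡ Q)) = 1/6 ∨ 0 = 1/6
This gives 1/6 ≠ 1.

No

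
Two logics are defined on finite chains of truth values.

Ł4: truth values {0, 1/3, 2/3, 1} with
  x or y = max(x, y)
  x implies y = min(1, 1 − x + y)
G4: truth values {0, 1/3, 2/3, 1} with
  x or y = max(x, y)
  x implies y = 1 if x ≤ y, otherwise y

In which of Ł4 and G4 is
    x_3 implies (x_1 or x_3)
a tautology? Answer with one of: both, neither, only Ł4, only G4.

both

In Ł4: every assignment gives 1 — tautology.
In G4: every assignment gives 1 — tautology.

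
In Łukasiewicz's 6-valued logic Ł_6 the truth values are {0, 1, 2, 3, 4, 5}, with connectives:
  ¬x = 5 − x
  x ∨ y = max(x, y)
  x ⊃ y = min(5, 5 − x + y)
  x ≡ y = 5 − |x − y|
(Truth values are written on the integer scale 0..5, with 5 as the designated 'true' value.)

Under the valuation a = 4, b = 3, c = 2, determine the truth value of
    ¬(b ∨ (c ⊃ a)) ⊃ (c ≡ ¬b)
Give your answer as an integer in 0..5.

c ⊃ a = 2 ⊃ 4 = 5
b ∨ (c ⊃ a) = 3 ∨ 5 = 5
¬(b ∨ (c ⊃ a)) = ¬5 = 0
¬b = ¬3 = 2
c ≡ ¬b = 2 ≡ 2 = 5
¬(b ∨ (c ⊃ a)) ⊃ (c ≡ ¬b) = 0 ⊃ 5 = 5

5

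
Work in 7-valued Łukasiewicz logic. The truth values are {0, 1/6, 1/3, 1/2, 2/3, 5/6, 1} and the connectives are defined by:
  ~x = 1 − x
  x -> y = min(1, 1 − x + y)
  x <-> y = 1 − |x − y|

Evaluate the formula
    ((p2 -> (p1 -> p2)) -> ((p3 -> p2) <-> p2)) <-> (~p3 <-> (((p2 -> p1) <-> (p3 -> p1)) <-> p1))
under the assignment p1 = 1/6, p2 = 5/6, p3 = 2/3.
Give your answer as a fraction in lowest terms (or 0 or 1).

p1 -> p2 = 1/6 -> 5/6 = 1
p2 -> (p1 -> p2) = 5/6 -> 1 = 1
p3 -> p2 = 2/3 -> 5/6 = 1
(p3 -> p2) <-> p2 = 1 <-> 5/6 = 5/6
(p2 -> (p1 -> p2)) -> ((p3 -> p2) <-> p2) = 1 -> 5/6 = 5/6
~p3 = ~2/3 = 1/3
p2 -> p1 = 5/6 -> 1/6 = 1/3
p3 -> p1 = 2/3 -> 1/6 = 1/2
(p2 -> p1) <-> (p3 -> p1) = 1/3 <-> 1/2 = 5/6
((p2 -> p1) <-> (p3 -> p1)) <-> p1 = 5/6 <-> 1/6 = 1/3
~p3 <-> (((p2 -> p1) <-> (p3 -> p1)) <-> p1) = 1/3 <-> 1/3 = 1
((p2 -> (p1 -> p2)) -> ((p3 -> p2) <-> p2)) <-> (~p3 <-> (((p2 -> p1) <-> (p3 -> p1)) <-> p1)) = 5/6 <-> 1 = 5/6

5/6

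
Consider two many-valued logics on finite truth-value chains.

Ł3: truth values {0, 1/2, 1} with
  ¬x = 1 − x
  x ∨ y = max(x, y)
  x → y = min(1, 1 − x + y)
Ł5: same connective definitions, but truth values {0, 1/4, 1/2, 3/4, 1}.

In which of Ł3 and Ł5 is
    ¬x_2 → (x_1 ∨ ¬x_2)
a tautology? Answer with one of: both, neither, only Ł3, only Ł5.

both

In Ł3: every assignment gives 1 — tautology.
In Ł5: every assignment gives 1 — tautology.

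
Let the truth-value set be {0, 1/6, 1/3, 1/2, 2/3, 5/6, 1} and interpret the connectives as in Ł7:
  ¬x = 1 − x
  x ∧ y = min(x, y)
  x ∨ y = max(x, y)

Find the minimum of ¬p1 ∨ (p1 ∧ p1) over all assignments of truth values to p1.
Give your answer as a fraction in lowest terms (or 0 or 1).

Take p1 = 1/2:
¬p1 = ¬1/2 = 1/2
p1 ∧ p1 = 1/2 ∧ 1/2 = 1/2
¬p1 ∨ (p1 ∧ p1) = 1/2 ∨ 1/2 = 1/2
No assignment yields a value below 1/2, so this is the minimum.

1/2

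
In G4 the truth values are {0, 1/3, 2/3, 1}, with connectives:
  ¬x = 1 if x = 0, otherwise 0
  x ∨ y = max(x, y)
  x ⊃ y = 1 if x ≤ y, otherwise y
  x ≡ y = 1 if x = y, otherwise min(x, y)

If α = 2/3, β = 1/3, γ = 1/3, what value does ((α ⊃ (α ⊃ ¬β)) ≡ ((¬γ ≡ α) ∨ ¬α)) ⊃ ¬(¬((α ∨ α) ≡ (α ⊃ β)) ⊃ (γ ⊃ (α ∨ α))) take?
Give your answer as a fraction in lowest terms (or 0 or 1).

¬β = ¬1/3 = 0
α ⊃ ¬β = 2/3 ⊃ 0 = 0
α ⊃ (α ⊃ ¬β) = 2/3 ⊃ 0 = 0
¬γ = ¬1/3 = 0
¬γ ≡ α = 0 ≡ 2/3 = 0
¬α = ¬2/3 = 0
(¬γ ≡ α) ∨ ¬α = 0 ∨ 0 = 0
(α ⊃ (α ⊃ ¬β)) ≡ ((¬γ ≡ α) ∨ ¬α) = 0 ≡ 0 = 1
α ∨ α = 2/3 ∨ 2/3 = 2/3
α ⊃ β = 2/3 ⊃ 1/3 = 1/3
(α ∨ α) ≡ (α ⊃ β) = 2/3 ≡ 1/3 = 1/3
¬((α ∨ α) ≡ (α ⊃ β)) = ¬1/3 = 0
α ∨ α = 2/3 ∨ 2/3 = 2/3
γ ⊃ (α ∨ α) = 1/3 ⊃ 2/3 = 1
¬((α ∨ α) ≡ (α ⊃ β)) ⊃ (γ ⊃ (α ∨ α)) = 0 ⊃ 1 = 1
¬(¬((α ∨ α) ≡ (α ⊃ β)) ⊃ (γ ⊃ (α ∨ α))) = ¬1 = 0
((α ⊃ (α ⊃ ¬β)) ≡ ((¬γ ≡ α) ∨ ¬α)) ⊃ ¬(¬((α ∨ α) ≡ (α ⊃ β)) ⊃ (γ ⊃ (α ∨ α))) = 1 ⊃ 0 = 0

0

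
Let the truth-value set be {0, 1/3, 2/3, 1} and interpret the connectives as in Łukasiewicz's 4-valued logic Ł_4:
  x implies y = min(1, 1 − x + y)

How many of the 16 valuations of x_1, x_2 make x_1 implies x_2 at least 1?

x_1 = 0, x_2 = 0 ↦ 1  ≥
x_1 = 0, x_2 = 1/3 ↦ 1  ≥
x_1 = 0, x_2 = 2/3 ↦ 1  ≥
x_1 = 0, x_2 = 1 ↦ 1  ≥
x_1 = 1/3, x_2 = 0 ↦ 2/3  <
x_1 = 1/3, x_2 = 1/3 ↦ 1  ≥
x_1 = 1/3, x_2 = 2/3 ↦ 1  ≥
x_1 = 1/3, x_2 = 1 ↦ 1  ≥
x_1 = 2/3, x_2 = 0 ↦ 1/3  <
x_1 = 2/3, x_2 = 1/3 ↦ 2/3  <
x_1 = 2/3, x_2 = 2/3 ↦ 1  ≥
x_1 = 2/3, x_2 = 1 ↦ 1  ≥
x_1 = 1, x_2 = 0 ↦ 0  <
x_1 = 1, x_2 = 1/3 ↦ 1/3  <
x_1 = 1, x_2 = 2/3 ↦ 2/3  <
x_1 = 1, x_2 = 1 ↦ 1  ≥
So 10 of the 16 assignments meet the threshold.

10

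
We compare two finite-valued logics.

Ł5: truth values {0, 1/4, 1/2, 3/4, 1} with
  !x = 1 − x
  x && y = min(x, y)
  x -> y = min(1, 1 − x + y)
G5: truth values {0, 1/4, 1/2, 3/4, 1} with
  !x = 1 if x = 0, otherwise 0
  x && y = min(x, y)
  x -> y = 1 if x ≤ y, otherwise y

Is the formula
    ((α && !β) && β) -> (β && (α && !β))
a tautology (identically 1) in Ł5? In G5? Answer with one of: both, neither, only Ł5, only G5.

In Ł5: every assignment gives 1 — tautology.
In G5: every assignment gives 1 — tautology.

both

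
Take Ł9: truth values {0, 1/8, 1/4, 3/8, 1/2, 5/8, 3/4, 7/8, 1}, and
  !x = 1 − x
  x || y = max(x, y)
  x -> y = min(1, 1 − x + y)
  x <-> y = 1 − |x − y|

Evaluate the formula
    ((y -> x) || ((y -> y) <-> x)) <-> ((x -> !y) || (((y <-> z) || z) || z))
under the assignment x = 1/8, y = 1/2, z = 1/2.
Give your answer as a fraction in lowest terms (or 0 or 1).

y -> x = 1/2 -> 1/8 = 5/8
y -> y = 1/2 -> 1/2 = 1
(y -> y) <-> x = 1 <-> 1/8 = 1/8
(y -> x) || ((y -> y) <-> x) = 5/8 || 1/8 = 5/8
!y = !1/2 = 1/2
x -> !y = 1/8 -> 1/2 = 1
y <-> z = 1/2 <-> 1/2 = 1
(y <-> z) || z = 1 || 1/2 = 1
((y <-> z) || z) || z = 1 || 1/2 = 1
(x -> !y) || (((y <-> z) || z) || z) = 1 || 1 = 1
((y -> x) || ((y -> y) <-> x)) <-> ((x -> !y) || (((y <-> z) || z) || z)) = 5/8 <-> 1 = 5/8

5/8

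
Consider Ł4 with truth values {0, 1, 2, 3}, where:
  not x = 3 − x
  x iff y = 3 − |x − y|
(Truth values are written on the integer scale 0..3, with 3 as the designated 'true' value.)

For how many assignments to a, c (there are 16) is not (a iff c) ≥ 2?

a = 0, c = 0 ↦ 0  <
a = 0, c = 1 ↦ 1  <
a = 0, c = 2 ↦ 2  ≥
a = 0, c = 3 ↦ 3  ≥
a = 1, c = 0 ↦ 1  <
a = 1, c = 1 ↦ 0  <
a = 1, c = 2 ↦ 1  <
a = 1, c = 3 ↦ 2  ≥
a = 2, c = 0 ↦ 2  ≥
a = 2, c = 1 ↦ 1  <
a = 2, c = 2 ↦ 0  <
a = 2, c = 3 ↦ 1  <
a = 3, c = 0 ↦ 3  ≥
a = 3, c = 1 ↦ 2  ≥
a = 3, c = 2 ↦ 1  <
a = 3, c = 3 ↦ 0  <
So 6 of the 16 assignments meet the threshold.

6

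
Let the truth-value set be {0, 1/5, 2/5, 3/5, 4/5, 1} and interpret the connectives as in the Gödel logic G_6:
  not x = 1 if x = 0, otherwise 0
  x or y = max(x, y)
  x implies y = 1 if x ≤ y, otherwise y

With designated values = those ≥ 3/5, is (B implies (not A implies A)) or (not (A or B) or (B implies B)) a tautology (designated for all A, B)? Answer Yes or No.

Yes

At A = 3/5, B = 2/5, for instance:
not A = not 3/5 = 0
not A implies A = 0 implies 3/5 = 1
B implies (not A implies A) = 2/5 implies 1 = 1
A or B = 3/5 or 2/5 = 3/5
not (A or B) = not 3/5 = 0
B implies B = 2/5 implies 2/5 = 1
not (A or B) or (B implies B) = 0 or 1 = 1
(B implies (not A implies A)) or (not (A or B) or (B implies B)) = 1 or 1 = 1
and checking the remaining 35 assignments likewise gives ≥ 3/5 in every case.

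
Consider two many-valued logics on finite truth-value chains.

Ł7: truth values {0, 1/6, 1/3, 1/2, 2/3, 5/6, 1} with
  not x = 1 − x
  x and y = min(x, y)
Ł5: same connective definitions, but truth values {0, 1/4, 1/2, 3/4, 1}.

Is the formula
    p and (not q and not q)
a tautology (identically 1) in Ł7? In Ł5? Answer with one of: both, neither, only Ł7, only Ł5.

In Ł7: at p = 0, q = 0 the value is 0 — not a tautology.
In Ł5: at p = 0, q = 0 the value is 0 — not a tautology.

neither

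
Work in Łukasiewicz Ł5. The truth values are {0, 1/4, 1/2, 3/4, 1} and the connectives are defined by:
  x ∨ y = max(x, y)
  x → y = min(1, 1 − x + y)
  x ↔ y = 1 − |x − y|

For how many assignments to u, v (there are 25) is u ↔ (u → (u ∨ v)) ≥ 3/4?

value 1: 5 assignments (counts)
value 3/4: 5 assignments (counts)
value 1/2: 5 assignments
value 1/4: 5 assignments
value 0: 5 assignments
So 10 of the 25 assignments meet the threshold.

10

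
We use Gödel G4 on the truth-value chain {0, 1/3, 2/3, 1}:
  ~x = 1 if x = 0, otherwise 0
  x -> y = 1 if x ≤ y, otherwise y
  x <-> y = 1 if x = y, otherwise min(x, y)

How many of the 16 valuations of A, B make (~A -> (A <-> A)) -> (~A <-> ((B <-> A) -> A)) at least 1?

A = 0, B = 0 ↦ 0  <
A = 0, B = 1/3 ↦ 1  ≥
A = 0, B = 2/3 ↦ 1  ≥
A = 0, B = 1 ↦ 1  ≥
A = 1/3, B = 0 ↦ 0  <
A = 1/3, B = 1/3 ↦ 0  <
A = 1/3, B = 2/3 ↦ 0  <
A = 1/3, B = 1 ↦ 0  <
A = 2/3, B = 0 ↦ 0  <
A = 2/3, B = 1/3 ↦ 0  <
A = 2/3, B = 2/3 ↦ 0  <
A = 2/3, B = 1 ↦ 0  <
A = 1, B = 0 ↦ 0  <
A = 1, B = 1/3 ↦ 0  <
A = 1, B = 2/3 ↦ 0  <
A = 1, B = 1 ↦ 0  <
So 3 of the 16 assignments meet the threshold.

3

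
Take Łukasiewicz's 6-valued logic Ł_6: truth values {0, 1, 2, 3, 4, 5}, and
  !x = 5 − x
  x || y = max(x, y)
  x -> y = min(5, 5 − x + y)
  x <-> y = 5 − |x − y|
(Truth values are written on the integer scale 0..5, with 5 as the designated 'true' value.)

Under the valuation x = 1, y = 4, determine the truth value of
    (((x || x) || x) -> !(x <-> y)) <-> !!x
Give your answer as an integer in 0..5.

x || x = 1 || 1 = 1
(x || x) || x = 1 || 1 = 1
x <-> y = 1 <-> 4 = 2
!(x <-> y) = !2 = 3
((x || x) || x) -> !(x <-> y) = 1 -> 3 = 5
!x = !1 = 4
!!x = !4 = 1
(((x || x) || x) -> !(x <-> y)) <-> !!x = 5 <-> 1 = 1

1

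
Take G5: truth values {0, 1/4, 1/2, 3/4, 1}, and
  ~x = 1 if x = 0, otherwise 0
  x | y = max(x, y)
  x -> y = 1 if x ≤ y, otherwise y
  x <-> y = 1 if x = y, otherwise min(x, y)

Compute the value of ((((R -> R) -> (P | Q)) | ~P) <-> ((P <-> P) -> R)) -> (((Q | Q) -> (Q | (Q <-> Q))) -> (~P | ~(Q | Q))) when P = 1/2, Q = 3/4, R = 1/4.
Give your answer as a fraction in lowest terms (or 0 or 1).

R -> R = 1/4 -> 1/4 = 1
P | Q = 1/2 | 3/4 = 3/4
(R -> R) -> (P | Q) = 1 -> 3/4 = 3/4
~P = ~1/2 = 0
((R -> R) -> (P | Q)) | ~P = 3/4 | 0 = 3/4
P <-> P = 1/2 <-> 1/2 = 1
(P <-> P) -> R = 1 -> 1/4 = 1/4
(((R -> R) -> (P | Q)) | ~P) <-> ((P <-> P) -> R) = 3/4 <-> 1/4 = 1/4
Q | Q = 3/4 | 3/4 = 3/4
Q <-> Q = 3/4 <-> 3/4 = 1
Q | (Q <-> Q) = 3/4 | 1 = 1
(Q | Q) -> (Q | (Q <-> Q)) = 3/4 -> 1 = 1
~P = ~1/2 = 0
Q | Q = 3/4 | 3/4 = 3/4
~(Q | Q) = ~3/4 = 0
~P | ~(Q | Q) = 0 | 0 = 0
((Q | Q) -> (Q | (Q <-> Q))) -> (~P | ~(Q | Q)) = 1 -> 0 = 0
((((R -> R) -> (P | Q)) | ~P) <-> ((P <-> P) -> R)) -> (((Q | Q) -> (Q | (Q <-> Q))) -> (~P | ~(Q | Q))) = 1/4 -> 0 = 0

0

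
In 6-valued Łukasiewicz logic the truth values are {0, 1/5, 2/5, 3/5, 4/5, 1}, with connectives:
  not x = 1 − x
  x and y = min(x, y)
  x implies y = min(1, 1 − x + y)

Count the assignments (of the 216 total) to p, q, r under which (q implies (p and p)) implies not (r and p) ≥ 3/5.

169

value 1: 101 assignments (counts)
value 4/5: 37 assignments (counts)
value 3/5: 31 assignments (counts)
value 2/5: 25 assignments
value 1/5: 16 assignments
value 0: 6 assignments
So 169 of the 216 assignments meet the threshold.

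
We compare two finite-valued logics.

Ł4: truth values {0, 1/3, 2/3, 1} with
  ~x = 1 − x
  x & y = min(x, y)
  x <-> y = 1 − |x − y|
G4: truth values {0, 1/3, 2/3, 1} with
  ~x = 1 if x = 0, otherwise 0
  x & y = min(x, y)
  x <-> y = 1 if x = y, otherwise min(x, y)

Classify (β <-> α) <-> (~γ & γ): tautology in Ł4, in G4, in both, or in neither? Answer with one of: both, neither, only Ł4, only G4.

neither

In Ł4: at α = 0, β = 0, γ = 0 the value is 0 — not a tautology.
In G4: at α = 0, β = 0, γ = 0 the value is 0 — not a tautology.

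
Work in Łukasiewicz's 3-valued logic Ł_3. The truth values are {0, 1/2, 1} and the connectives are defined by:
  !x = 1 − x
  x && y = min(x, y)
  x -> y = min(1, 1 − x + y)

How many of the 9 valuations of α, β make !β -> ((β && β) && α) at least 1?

5

α = 0, β = 0 ↦ 0  <
α = 0, β = 1/2 ↦ 1/2  <
α = 0, β = 1 ↦ 1  ≥
α = 1/2, β = 0 ↦ 0  <
α = 1/2, β = 1/2 ↦ 1  ≥
α = 1/2, β = 1 ↦ 1  ≥
α = 1, β = 0 ↦ 0  <
α = 1, β = 1/2 ↦ 1  ≥
α = 1, β = 1 ↦ 1  ≥
So 5 of the 9 assignments meet the threshold.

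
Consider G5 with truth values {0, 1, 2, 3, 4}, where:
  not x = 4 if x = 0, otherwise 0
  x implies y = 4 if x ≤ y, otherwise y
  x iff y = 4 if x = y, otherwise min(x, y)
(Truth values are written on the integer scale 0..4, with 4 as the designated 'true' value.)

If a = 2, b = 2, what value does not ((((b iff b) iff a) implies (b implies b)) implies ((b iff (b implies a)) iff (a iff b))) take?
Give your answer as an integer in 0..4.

b iff b = 2 iff 2 = 4
(b iff b) iff a = 4 iff 2 = 2
b implies b = 2 implies 2 = 4
((b iff b) iff a) implies (b implies b) = 2 implies 4 = 4
b implies a = 2 implies 2 = 4
b iff (b implies a) = 2 iff 4 = 2
a iff b = 2 iff 2 = 4
(b iff (b implies a)) iff (a iff b) = 2 iff 4 = 2
(((b iff b) iff a) implies (b implies b)) implies ((b iff (b implies a)) iff (a iff b)) = 4 implies 2 = 2
not ((((b iff b) iff a) implies (b implies b)) implies ((b iff (b implies a)) iff (a iff b))) = not 2 = 0

0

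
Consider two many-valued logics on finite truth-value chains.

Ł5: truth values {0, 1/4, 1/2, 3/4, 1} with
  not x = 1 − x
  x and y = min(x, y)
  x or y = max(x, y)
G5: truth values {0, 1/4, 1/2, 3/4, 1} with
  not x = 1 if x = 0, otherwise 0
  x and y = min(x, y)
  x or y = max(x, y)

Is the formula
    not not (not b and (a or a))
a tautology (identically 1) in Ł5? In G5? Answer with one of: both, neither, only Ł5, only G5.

In Ł5: at a = 0, b = 0 the value is 0 — not a tautology.
In G5: at a = 0, b = 0 the value is 0 — not a tautology.

neither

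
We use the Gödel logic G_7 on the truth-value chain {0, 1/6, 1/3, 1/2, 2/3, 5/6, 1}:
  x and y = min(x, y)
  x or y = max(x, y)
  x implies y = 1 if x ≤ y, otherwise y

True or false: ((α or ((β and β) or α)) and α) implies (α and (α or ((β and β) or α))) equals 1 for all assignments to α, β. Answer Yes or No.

Yes

At α = 0, β = 1/6, for instance:
β and β = 1/6 and 1/6 = 1/6
(β and β) or α = 1/6 or 0 = 1/6
α or ((β and β) or α) = 0 or 1/6 = 1/6
(α or ((β and β) or α)) and α = 1/6 and 0 = 0
α and (α or ((β and β) or α)) = 0 and 1/6 = 0
((α or ((β and β) or α)) and α) implies (α and (α or ((β and β) or α))) = 0 implies 0 = 1
and checking the remaining 48 assignments likewise gives ≥ 1 in every case.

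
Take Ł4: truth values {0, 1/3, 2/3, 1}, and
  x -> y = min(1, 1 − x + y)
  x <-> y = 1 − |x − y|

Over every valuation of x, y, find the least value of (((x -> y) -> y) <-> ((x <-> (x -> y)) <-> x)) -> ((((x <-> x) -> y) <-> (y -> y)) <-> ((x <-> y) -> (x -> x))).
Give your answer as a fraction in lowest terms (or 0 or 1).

Take x = 1/3, y = 0:
x -> y = 1/3 -> 0 = 2/3
(x -> y) -> y = 2/3 -> 0 = 1/3
x -> y = 1/3 -> 0 = 2/3
x <-> (x -> y) = 1/3 <-> 2/3 = 2/3
(x <-> (x -> y)) <-> x = 2/3 <-> 1/3 = 2/3
((x -> y) -> y) <-> ((x <-> (x -> y)) <-> x) = 1/3 <-> 2/3 = 2/3
x <-> x = 1/3 <-> 1/3 = 1
(x <-> x) -> y = 1 -> 0 = 0
y -> y = 0 -> 0 = 1
((x <-> x) -> y) <-> (y -> y) = 0 <-> 1 = 0
x <-> y = 1/3 <-> 0 = 2/3
x -> x = 1/3 -> 1/3 = 1
(x <-> y) -> (x -> x) = 2/3 -> 1 = 1
(((x <-> x) -> y) <-> (y -> y)) <-> ((x <-> y) -> (x -> x)) = 0 <-> 1 = 0
(((x -> y) -> y) <-> ((x <-> (x -> y)) <-> x)) -> ((((x <-> x) -> y) <-> (y -> y)) <-> ((x <-> y) -> (x -> x))) = 2/3 -> 0 = 1/3
No assignment yields a value below 1/3, so this is the minimum.

1/3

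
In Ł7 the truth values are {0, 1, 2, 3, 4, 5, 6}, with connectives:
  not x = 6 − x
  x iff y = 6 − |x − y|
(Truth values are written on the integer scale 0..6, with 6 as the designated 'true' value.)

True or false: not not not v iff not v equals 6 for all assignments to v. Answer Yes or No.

Yes

v = 0 ↦ 6
v = 1 ↦ 6
v = 2 ↦ 6
v = 3 ↦ 6
v = 4 ↦ 6
v = 5 ↦ 6
v = 6 ↦ 6
Every assignment gives a value ≥ 6.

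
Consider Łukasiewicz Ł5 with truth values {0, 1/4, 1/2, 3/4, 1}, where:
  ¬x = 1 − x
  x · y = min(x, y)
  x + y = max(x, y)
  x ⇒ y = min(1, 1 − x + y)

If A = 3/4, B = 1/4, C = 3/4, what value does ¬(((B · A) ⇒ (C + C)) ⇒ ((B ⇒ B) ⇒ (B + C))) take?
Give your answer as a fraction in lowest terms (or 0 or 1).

B · A = 1/4 · 3/4 = 1/4
C + C = 3/4 + 3/4 = 3/4
(B · A) ⇒ (C + C) = 1/4 ⇒ 3/4 = 1
B ⇒ B = 1/4 ⇒ 1/4 = 1
B + C = 1/4 + 3/4 = 3/4
(B ⇒ B) ⇒ (B + C) = 1 ⇒ 3/4 = 3/4
((B · A) ⇒ (C + C)) ⇒ ((B ⇒ B) ⇒ (B + C)) = 1 ⇒ 3/4 = 3/4
¬(((B · A) ⇒ (C + C)) ⇒ ((B ⇒ B) ⇒ (B + C))) = ¬3/4 = 1/4

1/4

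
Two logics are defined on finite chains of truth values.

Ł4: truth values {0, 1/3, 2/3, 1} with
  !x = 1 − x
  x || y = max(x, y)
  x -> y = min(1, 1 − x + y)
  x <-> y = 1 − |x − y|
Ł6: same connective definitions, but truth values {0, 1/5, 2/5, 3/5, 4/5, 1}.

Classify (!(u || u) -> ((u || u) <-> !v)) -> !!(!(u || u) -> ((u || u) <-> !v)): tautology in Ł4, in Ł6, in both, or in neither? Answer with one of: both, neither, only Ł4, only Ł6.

both

In Ł4: every assignment gives 1 — tautology.
In Ł6: every assignment gives 1 — tautology.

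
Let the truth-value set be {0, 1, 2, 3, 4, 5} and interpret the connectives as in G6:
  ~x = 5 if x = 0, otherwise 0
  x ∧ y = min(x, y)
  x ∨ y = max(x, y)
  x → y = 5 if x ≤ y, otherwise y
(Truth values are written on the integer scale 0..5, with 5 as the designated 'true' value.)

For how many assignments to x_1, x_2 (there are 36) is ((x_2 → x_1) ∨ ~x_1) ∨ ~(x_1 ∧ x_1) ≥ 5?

26

value 5: 26 assignments (counts)
value 4: 1 assignment
value 3: 2 assignments
value 2: 3 assignments
value 1: 4 assignments
So 26 of the 36 assignments meet the threshold.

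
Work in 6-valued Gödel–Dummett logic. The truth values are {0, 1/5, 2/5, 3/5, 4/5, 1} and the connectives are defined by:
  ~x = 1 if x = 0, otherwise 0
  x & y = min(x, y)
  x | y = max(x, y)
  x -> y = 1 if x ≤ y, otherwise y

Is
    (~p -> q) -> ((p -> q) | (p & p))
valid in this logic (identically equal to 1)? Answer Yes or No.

Counterexample: take p = 1/5, q = 0.
~p = ~1/5 = 0
~p -> q = 0 -> 0 = 1
p -> q = 1/5 -> 0 = 0
p & p = 1/5 & 1/5 = 1/5
(p -> q) | (p & p) = 0 | 1/5 = 1/5
(~p -> q) -> ((p -> q) | (p & p)) = 1 -> 1/5 = 1/5
This gives 1/5 ≠ 1.

No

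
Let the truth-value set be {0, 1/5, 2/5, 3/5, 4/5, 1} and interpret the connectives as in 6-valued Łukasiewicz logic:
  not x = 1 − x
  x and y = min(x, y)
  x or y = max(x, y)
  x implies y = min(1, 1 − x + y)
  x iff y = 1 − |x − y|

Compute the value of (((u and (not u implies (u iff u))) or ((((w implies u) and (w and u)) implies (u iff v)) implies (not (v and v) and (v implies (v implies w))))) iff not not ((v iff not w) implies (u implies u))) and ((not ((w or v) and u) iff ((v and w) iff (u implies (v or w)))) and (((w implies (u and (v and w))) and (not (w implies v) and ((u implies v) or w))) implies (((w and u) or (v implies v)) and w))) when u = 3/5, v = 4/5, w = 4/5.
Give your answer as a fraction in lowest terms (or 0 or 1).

not u = not 3/5 = 2/5
u iff u = 3/5 iff 3/5 = 1
not u implies (u iff u) = 2/5 implies 1 = 1
u and (not u implies (u iff u)) = 3/5 and 1 = 3/5
w implies u = 4/5 implies 3/5 = 4/5
w and u = 4/5 and 3/5 = 3/5
(w implies u) and (w and u) = 4/5 and 3/5 = 3/5
u iff v = 3/5 iff 4/5 = 4/5
((w implies u) and (w and u)) implies (u iff v) = 3/5 implies 4/5 = 1
v and v = 4/5 and 4/5 = 4/5
not (v and v) = not 4/5 = 1/5
v implies w = 4/5 implies 4/5 = 1
v implies (v implies w) = 4/5 implies 1 = 1
not (v and v) and (v implies (v implies w)) = 1/5 and 1 = 1/5
(((w implies u) and (w and u)) implies (u iff v)) implies (not (v and v) and (v implies (v implies w))) = 1 implies 1/5 = 1/5
(u and (not u implies (u iff u))) or ((((w implies u) and (w and u)) implies (u iff v)) implies (not (v and v) and (v implies (v implies w)))) = 3/5 or 1/5 = 3/5
not w = not 4/5 = 1/5
v iff not w = 4/5 iff 1/5 = 2/5
u implies u = 3/5 implies 3/5 = 1
(v iff not w) implies (u implies u) = 2/5 implies 1 = 1
not ((v iff not w) implies (u implies u)) = not 1 = 0
not not ((v iff not w) implies (u implies u)) = not 0 = 1
((u and (not u implies (u iff u))) or ((((w implies u) and (w and u)) implies (u iff v)) implies (not (v and v) and (v implies (v implies w))))) iff not not ((v iff not w) implies (u implies u)) = 3/5 iff 1 = 3/5
w or v = 4/5 or 4/5 = 4/5
(w or v) and u = 4/5 and 3/5 = 3/5
not ((w or v) and u) = not 3/5 = 2/5
v and w = 4/5 and 4/5 = 4/5
v or w = 4/5 or 4/5 = 4/5
u implies (v or w) = 3/5 implies 4/5 = 1
(v and w) iff (u implies (v or w)) = 4/5 iff 1 = 4/5
not ((w or v) and u) iff ((v and w) iff (u implies (v or w))) = 2/5 iff 4/5 = 3/5
v and w = 4/5 and 4/5 = 4/5
u and (v and w) = 3/5 and 4/5 = 3/5
w implies (u and (v and w)) = 4/5 implies 3/5 = 4/5
w implies v = 4/5 implies 4/5 = 1
not (w implies v) = not 1 = 0
u implies v = 3/5 implies 4/5 = 1
(u implies v) or w = 1 or 4/5 = 1
not (w implies v) and ((u implies v) or w) = 0 and 1 = 0
(w implies (u and (v and w))) and (not (w implies v) and ((u implies v) or w)) = 4/5 and 0 = 0
w and u = 4/5 and 3/5 = 3/5
v implies v = 4/5 implies 4/5 = 1
(w and u) or (v implies v) = 3/5 or 1 = 1
((w and u) or (v implies v)) and w = 1 and 4/5 = 4/5
((w implies (u and (v and w))) and (not (w implies v) and ((u implies v) or w))) implies (((w and u) or (v implies v)) and w) = 0 implies 4/5 = 1
(not ((w or v) and u) iff ((v and w) iff (u implies (v or w)))) and (((w implies (u and (v and w))) and (not (w implies v) and ((u implies v) or w))) implies (((w and u) or (v implies v)) and w)) = 3/5 and 1 = 3/5
(((u and (not u implies (u iff u))) or ((((w implies u) and (w and u)) implies (u iff v)) implies (not (v and v) and (v implies (v implies w))))) iff not not ((v iff not w) implies (u implies u))) and ((not ((w or v) and u) iff ((v and w) iff (u implies (v or w)))) and (((w implies (u and (v and w))) and (not (w implies v) and ((u implies v) or w))) implies (((w and u) or (v implies v)) and w))) = 3/5 and 3/5 = 3/5

3/5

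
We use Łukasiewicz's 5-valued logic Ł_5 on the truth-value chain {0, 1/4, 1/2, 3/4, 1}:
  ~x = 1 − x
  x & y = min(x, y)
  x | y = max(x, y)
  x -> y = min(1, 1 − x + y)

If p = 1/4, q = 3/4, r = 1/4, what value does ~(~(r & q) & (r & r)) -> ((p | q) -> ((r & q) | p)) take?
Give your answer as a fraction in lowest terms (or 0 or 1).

r & q = 1/4 & 3/4 = 1/4
~(r & q) = ~1/4 = 3/4
r & r = 1/4 & 1/4 = 1/4
~(r & q) & (r & r) = 3/4 & 1/4 = 1/4
~(~(r & q) & (r & r)) = ~1/4 = 3/4
p | q = 1/4 | 3/4 = 3/4
r & q = 1/4 & 3/4 = 1/4
(r & q) | p = 1/4 | 1/4 = 1/4
(p | q) -> ((r & q) | p) = 3/4 -> 1/4 = 1/2
~(~(r & q) & (r & r)) -> ((p | q) -> ((r & q) | p)) = 3/4 -> 1/2 = 3/4

3/4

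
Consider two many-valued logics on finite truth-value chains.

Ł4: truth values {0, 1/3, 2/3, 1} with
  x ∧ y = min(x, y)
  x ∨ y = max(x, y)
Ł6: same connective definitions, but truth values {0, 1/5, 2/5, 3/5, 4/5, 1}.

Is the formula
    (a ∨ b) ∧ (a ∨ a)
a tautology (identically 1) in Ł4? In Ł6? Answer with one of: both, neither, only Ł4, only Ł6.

neither

In Ł4: at a = 0, b = 0 the value is 0 — not a tautology.
In Ł6: at a = 0, b = 0 the value is 0 — not a tautology.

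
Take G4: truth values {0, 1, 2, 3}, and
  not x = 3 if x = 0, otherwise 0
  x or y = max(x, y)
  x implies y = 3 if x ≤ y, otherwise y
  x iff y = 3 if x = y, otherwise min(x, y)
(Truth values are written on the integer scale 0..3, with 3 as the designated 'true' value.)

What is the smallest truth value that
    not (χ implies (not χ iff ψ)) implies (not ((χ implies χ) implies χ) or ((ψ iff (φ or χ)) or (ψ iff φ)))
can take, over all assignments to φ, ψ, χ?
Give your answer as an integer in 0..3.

1

Take φ = 0, ψ = 1, χ = 2:
not χ = not 2 = 0
not χ iff ψ = 0 iff 1 = 0
χ implies (not χ iff ψ) = 2 implies 0 = 0
not (χ implies (not χ iff ψ)) = not 0 = 3
χ implies χ = 2 implies 2 = 3
(χ implies χ) implies χ = 3 implies 2 = 2
not ((χ implies χ) implies χ) = not 2 = 0
φ or χ = 0 or 2 = 2
ψ iff (φ or χ) = 1 iff 2 = 1
ψ iff φ = 1 iff 0 = 0
(ψ iff (φ or χ)) or (ψ iff φ) = 1 or 0 = 1
not ((χ implies χ) implies χ) or ((ψ iff (φ or χ)) or (ψ iff φ)) = 0 or 1 = 1
not (χ implies (not χ iff ψ)) implies (not ((χ implies χ) implies χ) or ((ψ iff (φ or χ)) or (ψ iff φ))) = 3 implies 1 = 1
No assignment yields a value below 1, so this is the minimum.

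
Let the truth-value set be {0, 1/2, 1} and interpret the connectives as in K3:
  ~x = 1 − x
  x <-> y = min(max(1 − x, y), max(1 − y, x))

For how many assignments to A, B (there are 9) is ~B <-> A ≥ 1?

2

A = 0, B = 0 ↦ 0  <
A = 0, B = 1/2 ↦ 1/2  <
A = 0, B = 1 ↦ 1  ≥
A = 1/2, B = 0 ↦ 1/2  <
A = 1/2, B = 1/2 ↦ 1/2  <
A = 1/2, B = 1 ↦ 1/2  <
A = 1, B = 0 ↦ 1  ≥
A = 1, B = 1/2 ↦ 1/2  <
A = 1, B = 1 ↦ 0  <
So 2 of the 9 assignments meet the threshold.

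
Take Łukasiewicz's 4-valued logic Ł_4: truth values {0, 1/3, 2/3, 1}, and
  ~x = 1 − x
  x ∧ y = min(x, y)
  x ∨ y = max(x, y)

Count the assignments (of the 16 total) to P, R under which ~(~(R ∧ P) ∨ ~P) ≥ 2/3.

4

P = 0, R = 0 ↦ 0  <
P = 0, R = 1/3 ↦ 0  <
P = 0, R = 2/3 ↦ 0  <
P = 0, R = 1 ↦ 0  <
P = 1/3, R = 0 ↦ 0  <
P = 1/3, R = 1/3 ↦ 1/3  <
P = 1/3, R = 2/3 ↦ 1/3  <
P = 1/3, R = 1 ↦ 1/3  <
P = 2/3, R = 0 ↦ 0  <
P = 2/3, R = 1/3 ↦ 1/3  <
P = 2/3, R = 2/3 ↦ 2/3  ≥
P = 2/3, R = 1 ↦ 2/3  ≥
P = 1, R = 0 ↦ 0  <
P = 1, R = 1/3 ↦ 1/3  <
P = 1, R = 2/3 ↦ 2/3  ≥
P = 1, R = 1 ↦ 1  ≥
So 4 of the 16 assignments meet the threshold.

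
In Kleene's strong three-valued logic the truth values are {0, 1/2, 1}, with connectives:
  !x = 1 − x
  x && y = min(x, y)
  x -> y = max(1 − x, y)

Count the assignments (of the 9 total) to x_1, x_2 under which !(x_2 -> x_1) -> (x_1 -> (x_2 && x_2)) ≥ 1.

8

x_1 = 0, x_2 = 0 ↦ 1  ≥
x_1 = 0, x_2 = 1/2 ↦ 1  ≥
x_1 = 0, x_2 = 1 ↦ 1  ≥
x_1 = 1/2, x_2 = 0 ↦ 1  ≥
x_1 = 1/2, x_2 = 1/2 ↦ 1/2  <
x_1 = 1/2, x_2 = 1 ↦ 1  ≥
x_1 = 1, x_2 = 0 ↦ 1  ≥
x_1 = 1, x_2 = 1/2 ↦ 1  ≥
x_1 = 1, x_2 = 1 ↦ 1  ≥
So 8 of the 9 assignments meet the threshold.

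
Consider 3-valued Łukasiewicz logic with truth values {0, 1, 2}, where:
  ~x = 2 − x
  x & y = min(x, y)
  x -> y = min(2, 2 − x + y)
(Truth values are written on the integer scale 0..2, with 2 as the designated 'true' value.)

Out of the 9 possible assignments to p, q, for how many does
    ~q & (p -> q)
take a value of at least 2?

1

p = 0, q = 0 ↦ 2  ≥
p = 0, q = 1 ↦ 1  <
p = 0, q = 2 ↦ 0  <
p = 1, q = 0 ↦ 1  <
p = 1, q = 1 ↦ 1  <
p = 1, q = 2 ↦ 0  <
p = 2, q = 0 ↦ 0  <
p = 2, q = 1 ↦ 1  <
p = 2, q = 2 ↦ 0  <
So 1 of the 9 assignments meets the threshold.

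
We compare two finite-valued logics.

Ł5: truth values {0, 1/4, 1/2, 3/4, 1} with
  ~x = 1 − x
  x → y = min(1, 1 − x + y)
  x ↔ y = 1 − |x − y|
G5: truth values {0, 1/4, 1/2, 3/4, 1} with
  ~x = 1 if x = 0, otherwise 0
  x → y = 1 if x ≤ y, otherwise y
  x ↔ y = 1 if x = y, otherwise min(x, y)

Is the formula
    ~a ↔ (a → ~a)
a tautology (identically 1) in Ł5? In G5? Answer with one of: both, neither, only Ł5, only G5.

only G5

In Ł5: at a = 1/4 the value is 3/4 — not a tautology.
In G5: every assignment gives 1 — tautology.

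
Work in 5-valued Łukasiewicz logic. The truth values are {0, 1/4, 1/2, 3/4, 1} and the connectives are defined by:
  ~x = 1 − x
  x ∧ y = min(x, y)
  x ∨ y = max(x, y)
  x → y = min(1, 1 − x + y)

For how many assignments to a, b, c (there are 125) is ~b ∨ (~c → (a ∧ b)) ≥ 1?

value 1: 75 assignments (counts)
value 3/4: 30 assignments
value 1/2: 14 assignments
value 1/4: 5 assignments
value 0: 1 assignment
So 75 of the 125 assignments meet the threshold.

75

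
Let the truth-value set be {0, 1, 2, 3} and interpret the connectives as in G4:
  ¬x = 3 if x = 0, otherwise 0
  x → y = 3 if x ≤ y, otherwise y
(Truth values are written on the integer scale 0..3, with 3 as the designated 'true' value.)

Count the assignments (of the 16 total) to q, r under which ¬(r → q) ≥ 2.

q = 0, r = 0 ↦ 0  <
q = 0, r = 1 ↦ 3  ≥
q = 0, r = 2 ↦ 3  ≥
q = 0, r = 3 ↦ 3  ≥
q = 1, r = 0 ↦ 0  <
q = 1, r = 1 ↦ 0  <
q = 1, r = 2 ↦ 0  <
q = 1, r = 3 ↦ 0  <
q = 2, r = 0 ↦ 0  <
q = 2, r = 1 ↦ 0  <
q = 2, r = 2 ↦ 0  <
q = 2, r = 3 ↦ 0  <
q = 3, r = 0 ↦ 0  <
q = 3, r = 1 ↦ 0  <
q = 3, r = 2 ↦ 0  <
q = 3, r = 3 ↦ 0  <
So 3 of the 16 assignments meet the threshold.

3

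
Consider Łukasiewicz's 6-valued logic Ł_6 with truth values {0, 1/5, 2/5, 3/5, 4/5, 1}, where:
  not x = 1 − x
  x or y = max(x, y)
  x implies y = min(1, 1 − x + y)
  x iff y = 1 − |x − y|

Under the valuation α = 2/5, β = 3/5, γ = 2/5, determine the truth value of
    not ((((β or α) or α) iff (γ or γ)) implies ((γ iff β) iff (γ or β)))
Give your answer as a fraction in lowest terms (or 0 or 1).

β or α = 3/5 or 2/5 = 3/5
(β or α) or α = 3/5 or 2/5 = 3/5
γ or γ = 2/5 or 2/5 = 2/5
((β or α) or α) iff (γ or γ) = 3/5 iff 2/5 = 4/5
γ iff β = 2/5 iff 3/5 = 4/5
γ or β = 2/5 or 3/5 = 3/5
(γ iff β) iff (γ or β) = 4/5 iff 3/5 = 4/5
(((β or α) or α) iff (γ or γ)) implies ((γ iff β) iff (γ or β)) = 4/5 implies 4/5 = 1
not ((((β or α) or α) iff (γ or γ)) implies ((γ iff β) iff (γ or β))) = not 1 = 0

0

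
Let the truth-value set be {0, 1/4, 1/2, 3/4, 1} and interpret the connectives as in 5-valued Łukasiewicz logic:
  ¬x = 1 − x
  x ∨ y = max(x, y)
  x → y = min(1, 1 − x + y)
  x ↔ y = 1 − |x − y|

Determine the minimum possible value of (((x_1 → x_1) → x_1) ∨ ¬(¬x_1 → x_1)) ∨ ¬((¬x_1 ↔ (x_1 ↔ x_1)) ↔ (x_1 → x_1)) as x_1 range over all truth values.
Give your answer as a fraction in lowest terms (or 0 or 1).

1/2

Take x_1 = 1/4:
x_1 → x_1 = 1/4 → 1/4 = 1
(x_1 → x_1) → x_1 = 1 → 1/4 = 1/4
¬x_1 = ¬1/4 = 3/4
¬x_1 → x_1 = 3/4 → 1/4 = 1/2
¬(¬x_1 → x_1) = ¬1/2 = 1/2
((x_1 → x_1) → x_1) ∨ ¬(¬x_1 → x_1) = 1/4 ∨ 1/2 = 1/2
¬x_1 = ¬1/4 = 3/4
x_1 ↔ x_1 = 1/4 ↔ 1/4 = 1
¬x_1 ↔ (x_1 ↔ x_1) = 3/4 ↔ 1 = 3/4
x_1 → x_1 = 1/4 → 1/4 = 1
(¬x_1 ↔ (x_1 ↔ x_1)) ↔ (x_1 → x_1) = 3/4 ↔ 1 = 3/4
¬((¬x_1 ↔ (x_1 ↔ x_1)) ↔ (x_1 → x_1)) = ¬3/4 = 1/4
(((x_1 → x_1) → x_1) ∨ ¬(¬x_1 → x_1)) ∨ ¬((¬x_1 ↔ (x_1 ↔ x_1)) ↔ (x_1 → x_1)) = 1/2 ∨ 1/4 = 1/2
No assignment yields a value below 1/2, so this is the minimum.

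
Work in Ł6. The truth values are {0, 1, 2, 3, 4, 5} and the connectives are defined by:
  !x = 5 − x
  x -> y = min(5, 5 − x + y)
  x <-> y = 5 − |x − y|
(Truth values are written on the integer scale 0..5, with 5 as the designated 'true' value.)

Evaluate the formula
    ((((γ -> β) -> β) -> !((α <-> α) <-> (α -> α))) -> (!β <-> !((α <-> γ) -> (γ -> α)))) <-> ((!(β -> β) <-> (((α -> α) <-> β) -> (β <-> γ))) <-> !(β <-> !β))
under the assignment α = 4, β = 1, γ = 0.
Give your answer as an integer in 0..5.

γ -> β = 0 -> 1 = 5
(γ -> β) -> β = 5 -> 1 = 1
α <-> α = 4 <-> 4 = 5
α -> α = 4 -> 4 = 5
(α <-> α) <-> (α -> α) = 5 <-> 5 = 5
!((α <-> α) <-> (α -> α)) = !5 = 0
((γ -> β) -> β) -> !((α <-> α) <-> (α -> α)) = 1 -> 0 = 4
!β = !1 = 4
α <-> γ = 4 <-> 0 = 1
γ -> α = 0 -> 4 = 5
(α <-> γ) -> (γ -> α) = 1 -> 5 = 5
!((α <-> γ) -> (γ -> α)) = !5 = 0
!β <-> !((α <-> γ) -> (γ -> α)) = 4 <-> 0 = 1
(((γ -> β) -> β) -> !((α <-> α) <-> (α -> α))) -> (!β <-> !((α <-> γ) -> (γ -> α))) = 4 -> 1 = 2
β -> β = 1 -> 1 = 5
!(β -> β) = !5 = 0
α -> α = 4 -> 4 = 5
(α -> α) <-> β = 5 <-> 1 = 1
β <-> γ = 1 <-> 0 = 4
((α -> α) <-> β) -> (β <-> γ) = 1 -> 4 = 5
!(β -> β) <-> (((α -> α) <-> β) -> (β <-> γ)) = 0 <-> 5 = 0
!β = !1 = 4
β <-> !β = 1 <-> 4 = 2
!(β <-> !β) = !2 = 3
(!(β -> β) <-> (((α -> α) <-> β) -> (β <-> γ))) <-> !(β <-> !β) = 0 <-> 3 = 2
((((γ -> β) -> β) -> !((α <-> α) <-> (α -> α))) -> (!β <-> !((α <-> γ) -> (γ -> α)))) <-> ((!(β -> β) <-> (((α -> α) <-> β) -> (β <-> γ))) <-> !(β <-> !β)) = 2 <-> 2 = 5

5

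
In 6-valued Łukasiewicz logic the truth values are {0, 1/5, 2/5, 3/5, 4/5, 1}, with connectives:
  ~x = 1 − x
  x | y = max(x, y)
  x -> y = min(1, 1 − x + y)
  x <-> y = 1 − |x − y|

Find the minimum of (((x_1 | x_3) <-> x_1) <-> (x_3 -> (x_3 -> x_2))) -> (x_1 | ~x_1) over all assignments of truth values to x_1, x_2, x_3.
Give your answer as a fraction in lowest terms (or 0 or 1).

Take x_1 = 2/5, x_2 = 0, x_3 = 0:
x_1 | x_3 = 2/5 | 0 = 2/5
(x_1 | x_3) <-> x_1 = 2/5 <-> 2/5 = 1
x_3 -> x_2 = 0 -> 0 = 1
x_3 -> (x_3 -> x_2) = 0 -> 1 = 1
((x_1 | x_3) <-> x_1) <-> (x_3 -> (x_3 -> x_2)) = 1 <-> 1 = 1
~x_1 = ~2/5 = 3/5
x_1 | ~x_1 = 2/5 | 3/5 = 3/5
(((x_1 | x_3) <-> x_1) <-> (x_3 -> (x_3 -> x_2))) -> (x_1 | ~x_1) = 1 -> 3/5 = 3/5
No assignment yields a value below 3/5, so this is the minimum.

3/5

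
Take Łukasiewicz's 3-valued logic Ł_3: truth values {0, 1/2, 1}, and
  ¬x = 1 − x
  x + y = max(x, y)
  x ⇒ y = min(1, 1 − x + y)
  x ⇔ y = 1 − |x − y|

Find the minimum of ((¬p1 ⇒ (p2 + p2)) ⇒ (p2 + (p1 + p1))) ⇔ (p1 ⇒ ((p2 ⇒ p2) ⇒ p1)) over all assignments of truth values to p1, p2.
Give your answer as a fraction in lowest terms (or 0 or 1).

Take p1 = 1/2, p2 = 1/2:
¬p1 = ¬1/2 = 1/2
p2 + p2 = 1/2 + 1/2 = 1/2
¬p1 ⇒ (p2 + p2) = 1/2 ⇒ 1/2 = 1
p1 + p1 = 1/2 + 1/2 = 1/2
p2 + (p1 + p1) = 1/2 + 1/2 = 1/2
(¬p1 ⇒ (p2 + p2)) ⇒ (p2 + (p1 + p1)) = 1 ⇒ 1/2 = 1/2
p2 ⇒ p2 = 1/2 ⇒ 1/2 = 1
(p2 ⇒ p2) ⇒ p1 = 1 ⇒ 1/2 = 1/2
p1 ⇒ ((p2 ⇒ p2) ⇒ p1) = 1/2 ⇒ 1/2 = 1
((¬p1 ⇒ (p2 + p2)) ⇒ (p2 + (p1 + p1))) ⇔ (p1 ⇒ ((p2 ⇒ p2) ⇒ p1)) = 1/2 ⇔ 1 = 1/2
No assignment yields a value below 1/2, so this is the minimum.

1/2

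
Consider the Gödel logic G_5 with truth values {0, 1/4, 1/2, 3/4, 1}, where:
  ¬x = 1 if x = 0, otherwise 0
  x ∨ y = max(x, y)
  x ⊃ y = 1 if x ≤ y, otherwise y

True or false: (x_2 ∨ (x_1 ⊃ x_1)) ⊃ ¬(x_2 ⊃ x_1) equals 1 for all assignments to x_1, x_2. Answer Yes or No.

No

Counterexample: take x_1 = 0, x_2 = 0.
x_1 ⊃ x_1 = 0 ⊃ 0 = 1
x_2 ∨ (x_1 ⊃ x_1) = 0 ∨ 1 = 1
x_2 ⊃ x_1 = 0 ⊃ 0 = 1
¬(x_2 ⊃ x_1) = ¬1 = 0
(x_2 ∨ (x_1 ⊃ x_1)) ⊃ ¬(x_2 ⊃ x_1) = 1 ⊃ 0 = 0
This gives 0 ≠ 1.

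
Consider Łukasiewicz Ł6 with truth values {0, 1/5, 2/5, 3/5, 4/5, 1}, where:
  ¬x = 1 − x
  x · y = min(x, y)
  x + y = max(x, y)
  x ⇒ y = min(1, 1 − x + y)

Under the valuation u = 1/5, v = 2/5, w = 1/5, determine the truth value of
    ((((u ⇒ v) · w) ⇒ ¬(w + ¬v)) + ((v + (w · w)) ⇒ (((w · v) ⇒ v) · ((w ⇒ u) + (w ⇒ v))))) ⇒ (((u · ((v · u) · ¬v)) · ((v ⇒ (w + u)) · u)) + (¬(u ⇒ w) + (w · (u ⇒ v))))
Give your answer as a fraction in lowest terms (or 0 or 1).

u ⇒ v = 1/5 ⇒ 2/5 = 1
(u ⇒ v) · w = 1 · 1/5 = 1/5
¬v = ¬2/5 = 3/5
w + ¬v = 1/5 + 3/5 = 3/5
¬(w + ¬v) = ¬3/5 = 2/5
((u ⇒ v) · w) ⇒ ¬(w + ¬v) = 1/5 ⇒ 2/5 = 1
w · w = 1/5 · 1/5 = 1/5
v + (w · w) = 2/5 + 1/5 = 2/5
w · v = 1/5 · 2/5 = 1/5
(w · v) ⇒ v = 1/5 ⇒ 2/5 = 1
w ⇒ u = 1/5 ⇒ 1/5 = 1
w ⇒ v = 1/5 ⇒ 2/5 = 1
(w ⇒ u) + (w ⇒ v) = 1 + 1 = 1
((w · v) ⇒ v) · ((w ⇒ u) + (w ⇒ v)) = 1 · 1 = 1
(v + (w · w)) ⇒ (((w · v) ⇒ v) · ((w ⇒ u) + (w ⇒ v))) = 2/5 ⇒ 1 = 1
(((u ⇒ v) · w) ⇒ ¬(w + ¬v)) + ((v + (w · w)) ⇒ (((w · v) ⇒ v) · ((w ⇒ u) + (w ⇒ v)))) = 1 + 1 = 1
v · u = 2/5 · 1/5 = 1/5
¬v = ¬2/5 = 3/5
(v · u) · ¬v = 1/5 · 3/5 = 1/5
u · ((v · u) · ¬v) = 1/5 · 1/5 = 1/5
w + u = 1/5 + 1/5 = 1/5
v ⇒ (w + u) = 2/5 ⇒ 1/5 = 4/5
(v ⇒ (w + u)) · u = 4/5 · 1/5 = 1/5
(u · ((v · u) · ¬v)) · ((v ⇒ (w + u)) · u) = 1/5 · 1/5 = 1/5
u ⇒ w = 1/5 ⇒ 1/5 = 1
¬(u ⇒ w) = ¬1 = 0
u ⇒ v = 1/5 ⇒ 2/5 = 1
w · (u ⇒ v) = 1/5 · 1 = 1/5
¬(u ⇒ w) + (w · (u ⇒ v)) = 0 + 1/5 = 1/5
((u · ((v · u) · ¬v)) · ((v ⇒ (w + u)) · u)) + (¬(u ⇒ w) + (w · (u ⇒ v))) = 1/5 + 1/5 = 1/5
((((u ⇒ v) · w) ⇒ ¬(w + ¬v)) + ((v + (w · w)) ⇒ (((w · v) ⇒ v) · ((w ⇒ u) + (w ⇒ v))))) ⇒ (((u · ((v · u) · ¬v)) · ((v ⇒ (w + u)) · u)) + (¬(u ⇒ w) + (w · (u ⇒ v)))) = 1 ⇒ 1/5 = 1/5

1/5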